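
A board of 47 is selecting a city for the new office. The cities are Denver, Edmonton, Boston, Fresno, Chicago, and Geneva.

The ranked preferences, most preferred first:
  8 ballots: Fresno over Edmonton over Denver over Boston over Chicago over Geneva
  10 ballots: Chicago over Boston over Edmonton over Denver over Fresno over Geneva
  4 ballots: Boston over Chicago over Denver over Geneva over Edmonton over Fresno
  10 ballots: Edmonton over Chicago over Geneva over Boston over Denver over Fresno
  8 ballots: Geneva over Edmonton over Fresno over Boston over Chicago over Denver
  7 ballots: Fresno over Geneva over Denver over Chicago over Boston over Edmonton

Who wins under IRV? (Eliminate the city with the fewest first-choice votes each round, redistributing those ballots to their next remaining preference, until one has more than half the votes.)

Round 1: Denver 0, Edmonton 10, Boston 4, Fresno 15, Chicago 10, Geneva 8. Denver eliminated.
Round 2: Edmonton 10, Boston 4, Fresno 15, Chicago 10, Geneva 8. Boston eliminated.
Round 3: Edmonton 10, Fresno 15, Chicago 14, Geneva 8. Geneva eliminated.
Round 4: Edmonton 18, Fresno 15, Chicago 14. Chicago eliminated.
Round 5: Edmonton 32, Fresno 15. Edmonton has a majority (≥24).

Edmonton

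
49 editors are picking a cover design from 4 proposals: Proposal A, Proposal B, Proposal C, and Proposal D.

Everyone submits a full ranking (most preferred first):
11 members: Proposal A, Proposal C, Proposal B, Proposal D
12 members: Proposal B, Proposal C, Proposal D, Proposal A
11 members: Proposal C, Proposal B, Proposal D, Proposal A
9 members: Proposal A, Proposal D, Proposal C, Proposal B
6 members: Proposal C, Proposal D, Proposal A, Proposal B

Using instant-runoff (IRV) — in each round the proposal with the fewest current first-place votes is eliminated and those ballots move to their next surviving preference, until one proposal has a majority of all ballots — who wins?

Proposal C

Round 1: Proposal A 20, Proposal B 12, Proposal C 17, Proposal D 0. Proposal D eliminated.
Round 2: Proposal A 20, Proposal B 12, Proposal C 17. Proposal B eliminated.
Round 3: Proposal A 20, Proposal C 29. Proposal C has a majority (≥25).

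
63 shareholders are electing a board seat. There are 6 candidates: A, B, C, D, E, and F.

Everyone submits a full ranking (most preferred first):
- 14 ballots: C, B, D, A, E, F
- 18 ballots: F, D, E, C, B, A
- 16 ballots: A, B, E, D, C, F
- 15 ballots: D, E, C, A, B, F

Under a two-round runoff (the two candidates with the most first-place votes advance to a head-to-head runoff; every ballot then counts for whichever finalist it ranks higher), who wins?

Round 1 first-place votes: A 16, B 0, C 14, D 15, E 0, F 18. F and A advance.
Runoff: F is ranked above A on 18 ballots, A above F on 45.

A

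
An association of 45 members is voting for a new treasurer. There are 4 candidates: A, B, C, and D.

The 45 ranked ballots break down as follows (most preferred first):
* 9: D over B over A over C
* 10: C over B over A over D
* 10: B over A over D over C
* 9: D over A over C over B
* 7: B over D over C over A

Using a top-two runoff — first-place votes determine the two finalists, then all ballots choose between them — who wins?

B

Round 1 first-place votes: A 0, B 17, C 10, D 18. D and B advance.
Runoff: D is ranked above B on 18 ballots, B above D on 27.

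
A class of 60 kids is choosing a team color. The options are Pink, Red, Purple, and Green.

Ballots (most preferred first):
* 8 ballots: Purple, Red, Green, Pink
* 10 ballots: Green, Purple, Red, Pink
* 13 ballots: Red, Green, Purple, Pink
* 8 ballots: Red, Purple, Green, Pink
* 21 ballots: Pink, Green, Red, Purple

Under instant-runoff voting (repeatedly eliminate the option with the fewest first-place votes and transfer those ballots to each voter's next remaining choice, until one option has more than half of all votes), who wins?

Red

Round 1: Pink 21, Red 21, Purple 8, Green 10. Purple eliminated.
Round 2: Pink 21, Red 29, Green 10. Green eliminated.
Round 3: Pink 21, Red 39. Red has a majority (≥31).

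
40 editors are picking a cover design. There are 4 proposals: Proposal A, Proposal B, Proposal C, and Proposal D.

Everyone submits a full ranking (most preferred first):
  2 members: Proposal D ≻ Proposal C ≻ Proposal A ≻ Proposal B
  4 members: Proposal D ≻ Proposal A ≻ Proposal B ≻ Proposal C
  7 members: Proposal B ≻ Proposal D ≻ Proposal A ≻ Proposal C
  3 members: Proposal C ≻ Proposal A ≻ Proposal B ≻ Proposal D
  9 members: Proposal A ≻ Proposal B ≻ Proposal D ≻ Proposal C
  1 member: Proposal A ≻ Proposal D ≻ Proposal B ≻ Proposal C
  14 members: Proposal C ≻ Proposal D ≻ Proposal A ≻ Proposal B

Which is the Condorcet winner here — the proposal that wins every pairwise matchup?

Proposal D vs Proposal A: 27–13
Proposal D vs Proposal B: 21–19
Proposal D vs Proposal C: 23–17
Proposal D beats every other proposal.

Proposal D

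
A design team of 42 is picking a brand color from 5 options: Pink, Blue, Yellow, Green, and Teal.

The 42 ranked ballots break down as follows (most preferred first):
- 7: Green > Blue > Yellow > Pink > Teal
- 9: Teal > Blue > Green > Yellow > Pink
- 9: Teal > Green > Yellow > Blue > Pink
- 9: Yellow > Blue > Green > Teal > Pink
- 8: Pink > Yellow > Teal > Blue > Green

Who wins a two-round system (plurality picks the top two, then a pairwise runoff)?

Yellow

Round 1 first-place votes: Pink 8, Blue 0, Yellow 9, Green 7, Teal 18. Teal and Yellow advance.
Runoff: Teal is ranked above Yellow on 18 ballots, Yellow above Teal on 24.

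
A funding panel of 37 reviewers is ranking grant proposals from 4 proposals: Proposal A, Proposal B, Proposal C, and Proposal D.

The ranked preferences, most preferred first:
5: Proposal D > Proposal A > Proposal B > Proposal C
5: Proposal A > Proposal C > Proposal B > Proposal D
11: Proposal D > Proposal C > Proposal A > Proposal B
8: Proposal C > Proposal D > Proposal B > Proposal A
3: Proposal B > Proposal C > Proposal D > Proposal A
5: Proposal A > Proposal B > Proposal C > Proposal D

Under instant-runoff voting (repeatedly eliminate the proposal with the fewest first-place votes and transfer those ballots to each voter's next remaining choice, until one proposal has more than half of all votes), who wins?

Proposal C

Round 1: Proposal A 10, Proposal B 3, Proposal C 8, Proposal D 16. Proposal B eliminated.
Round 2: Proposal A 10, Proposal C 11, Proposal D 16. Proposal A eliminated.
Round 3: Proposal C 21, Proposal D 16. Proposal C has a majority (≥19).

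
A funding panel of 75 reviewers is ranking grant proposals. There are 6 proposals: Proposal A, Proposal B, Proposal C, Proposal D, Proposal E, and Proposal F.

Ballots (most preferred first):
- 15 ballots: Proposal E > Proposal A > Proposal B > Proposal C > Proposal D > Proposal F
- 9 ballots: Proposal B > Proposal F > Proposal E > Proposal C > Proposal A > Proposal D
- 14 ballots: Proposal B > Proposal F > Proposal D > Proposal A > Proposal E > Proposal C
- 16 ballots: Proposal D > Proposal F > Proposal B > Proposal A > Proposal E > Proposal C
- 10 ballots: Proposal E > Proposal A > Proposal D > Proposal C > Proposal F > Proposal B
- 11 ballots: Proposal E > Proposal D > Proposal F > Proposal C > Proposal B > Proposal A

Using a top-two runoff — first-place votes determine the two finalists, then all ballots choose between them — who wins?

Round 1 first-place votes: Proposal A 0, Proposal B 23, Proposal C 0, Proposal D 16, Proposal E 36, Proposal F 0. Proposal E and Proposal B advance.
Runoff: Proposal E is ranked above Proposal B on 36 ballots, Proposal B above Proposal E on 39.

Proposal B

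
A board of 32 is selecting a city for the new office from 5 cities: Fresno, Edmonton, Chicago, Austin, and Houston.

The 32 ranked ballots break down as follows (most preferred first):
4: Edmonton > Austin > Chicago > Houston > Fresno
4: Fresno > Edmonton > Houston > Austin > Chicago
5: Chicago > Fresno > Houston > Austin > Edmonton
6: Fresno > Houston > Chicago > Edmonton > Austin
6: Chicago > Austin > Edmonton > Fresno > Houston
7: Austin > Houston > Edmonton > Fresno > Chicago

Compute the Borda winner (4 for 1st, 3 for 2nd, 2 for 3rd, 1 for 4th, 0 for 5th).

Fresno

Fresno: 4×0 + 4×4 + 5×3 + 6×4 + 6×1 + 7×1 = 68
Edmonton: 4×4 + 4×3 + 5×0 + 6×1 + 6×2 + 7×2 = 60
Chicago: 4×2 + 4×0 + 5×4 + 6×2 + 6×4 + 7×0 = 64
Austin: 4×3 + 4×1 + 5×1 + 6×0 + 6×3 + 7×4 = 67
Houston: 4×1 + 4×2 + 5×2 + 6×3 + 6×0 + 7×3 = 61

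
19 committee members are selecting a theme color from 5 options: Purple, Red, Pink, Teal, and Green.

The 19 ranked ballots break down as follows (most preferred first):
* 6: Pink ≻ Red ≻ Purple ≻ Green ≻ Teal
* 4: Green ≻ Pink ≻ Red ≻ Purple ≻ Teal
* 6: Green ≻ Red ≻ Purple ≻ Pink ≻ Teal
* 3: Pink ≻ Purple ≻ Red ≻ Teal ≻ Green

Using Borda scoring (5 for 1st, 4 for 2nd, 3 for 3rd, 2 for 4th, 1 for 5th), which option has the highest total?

Purple: 6×3 + 4×2 + 6×3 + 3×4 = 56
Red: 6×4 + 4×3 + 6×4 + 3×3 = 69
Pink: 6×5 + 4×4 + 6×2 + 3×5 = 73
Teal: 6×1 + 4×1 + 6×1 + 3×2 = 22
Green: 6×2 + 4×5 + 6×5 + 3×1 = 65

Pink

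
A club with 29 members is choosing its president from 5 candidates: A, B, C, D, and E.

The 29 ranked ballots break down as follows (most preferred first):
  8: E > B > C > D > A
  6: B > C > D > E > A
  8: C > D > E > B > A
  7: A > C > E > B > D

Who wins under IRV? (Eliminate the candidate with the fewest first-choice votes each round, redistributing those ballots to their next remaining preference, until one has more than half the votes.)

C

Round 1: A 7, B 6, C 8, D 0, E 8. D eliminated.
Round 2: A 7, B 6, C 8, E 8. B eliminated.
Round 3: A 7, C 14, E 8. A eliminated.
Round 4: C 21, E 8. C has a majority (≥15).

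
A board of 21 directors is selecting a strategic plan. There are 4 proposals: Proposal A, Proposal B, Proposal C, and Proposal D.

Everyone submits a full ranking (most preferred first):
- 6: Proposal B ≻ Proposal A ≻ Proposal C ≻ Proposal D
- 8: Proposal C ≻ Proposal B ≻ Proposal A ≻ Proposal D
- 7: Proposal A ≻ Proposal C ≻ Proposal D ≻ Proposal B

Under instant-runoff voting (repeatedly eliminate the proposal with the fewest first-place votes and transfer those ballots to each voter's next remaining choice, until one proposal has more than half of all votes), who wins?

Proposal A

Round 1: Proposal A 7, Proposal B 6, Proposal C 8, Proposal D 0. Proposal D eliminated.
Round 2: Proposal A 7, Proposal B 6, Proposal C 8. Proposal B eliminated.
Round 3: Proposal A 13, Proposal C 8. Proposal A has a majority (≥11).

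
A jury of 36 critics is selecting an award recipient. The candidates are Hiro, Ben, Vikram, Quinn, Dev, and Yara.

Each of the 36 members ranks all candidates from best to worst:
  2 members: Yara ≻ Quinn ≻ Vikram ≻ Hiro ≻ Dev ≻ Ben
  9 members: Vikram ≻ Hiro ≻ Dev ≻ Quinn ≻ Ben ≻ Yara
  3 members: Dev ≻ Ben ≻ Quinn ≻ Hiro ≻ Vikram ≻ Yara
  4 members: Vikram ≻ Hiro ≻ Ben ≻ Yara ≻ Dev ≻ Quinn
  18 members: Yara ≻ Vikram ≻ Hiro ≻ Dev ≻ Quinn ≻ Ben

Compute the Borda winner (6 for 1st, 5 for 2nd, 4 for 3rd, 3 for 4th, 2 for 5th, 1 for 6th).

Vikram

Hiro: 2×3 + 9×5 + 3×3 + 4×5 + 18×4 = 152
Ben: 2×1 + 9×2 + 3×5 + 4×4 + 18×1 = 69
Vikram: 2×4 + 9×6 + 3×2 + 4×6 + 18×5 = 182
Quinn: 2×5 + 9×3 + 3×4 + 4×1 + 18×2 = 89
Dev: 2×2 + 9×4 + 3×6 + 4×2 + 18×3 = 120
Yara: 2×6 + 9×1 + 3×1 + 4×3 + 18×6 = 144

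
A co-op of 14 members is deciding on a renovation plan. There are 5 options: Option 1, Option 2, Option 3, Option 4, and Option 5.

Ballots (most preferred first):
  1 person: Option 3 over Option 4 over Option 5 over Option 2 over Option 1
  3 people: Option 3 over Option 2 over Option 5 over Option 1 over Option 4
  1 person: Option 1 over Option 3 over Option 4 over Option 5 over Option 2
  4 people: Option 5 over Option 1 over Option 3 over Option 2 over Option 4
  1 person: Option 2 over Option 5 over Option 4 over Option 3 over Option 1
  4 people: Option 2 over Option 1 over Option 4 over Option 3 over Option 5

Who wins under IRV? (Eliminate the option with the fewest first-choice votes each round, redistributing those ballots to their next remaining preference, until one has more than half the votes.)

Round 1: Option 1 1, Option 2 5, Option 3 4, Option 4 0, Option 5 4. Option 4 eliminated.
Round 2: Option 1 1, Option 2 5, Option 3 4, Option 5 4. Option 1 eliminated.
Round 3: Option 2 5, Option 3 5, Option 5 4. Option 5 eliminated.
Round 4: Option 2 5, Option 3 9. Option 3 has a majority (≥8).

Option 3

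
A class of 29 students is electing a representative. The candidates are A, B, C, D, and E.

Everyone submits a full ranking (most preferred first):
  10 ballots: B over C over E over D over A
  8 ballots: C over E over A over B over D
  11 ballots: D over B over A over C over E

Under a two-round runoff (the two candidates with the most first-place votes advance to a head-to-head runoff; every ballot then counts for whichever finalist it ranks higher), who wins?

Round 1 first-place votes: A 0, B 10, C 8, D 11, E 0. D and B advance.
Runoff: D is ranked above B on 11 ballots, B above D on 18.

B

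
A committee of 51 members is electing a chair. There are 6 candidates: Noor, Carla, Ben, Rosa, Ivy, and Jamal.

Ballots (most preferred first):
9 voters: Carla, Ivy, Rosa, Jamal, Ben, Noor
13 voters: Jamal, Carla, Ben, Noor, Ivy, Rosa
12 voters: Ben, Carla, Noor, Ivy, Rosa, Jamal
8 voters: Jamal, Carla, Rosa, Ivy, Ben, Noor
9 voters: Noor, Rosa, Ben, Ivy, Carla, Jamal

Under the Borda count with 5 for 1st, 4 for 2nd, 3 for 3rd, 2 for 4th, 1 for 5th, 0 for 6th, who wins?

Carla

Noor: 9×0 + 13×2 + 12×3 + 8×0 + 9×5 = 107
Carla: 9×5 + 13×4 + 12×4 + 8×4 + 9×1 = 186
Ben: 9×1 + 13×3 + 12×5 + 8×1 + 9×3 = 143
Rosa: 9×3 + 13×0 + 12×1 + 8×3 + 9×4 = 99
Ivy: 9×4 + 13×1 + 12×2 + 8×2 + 9×2 = 107
Jamal: 9×2 + 13×5 + 12×0 + 8×5 + 9×0 = 123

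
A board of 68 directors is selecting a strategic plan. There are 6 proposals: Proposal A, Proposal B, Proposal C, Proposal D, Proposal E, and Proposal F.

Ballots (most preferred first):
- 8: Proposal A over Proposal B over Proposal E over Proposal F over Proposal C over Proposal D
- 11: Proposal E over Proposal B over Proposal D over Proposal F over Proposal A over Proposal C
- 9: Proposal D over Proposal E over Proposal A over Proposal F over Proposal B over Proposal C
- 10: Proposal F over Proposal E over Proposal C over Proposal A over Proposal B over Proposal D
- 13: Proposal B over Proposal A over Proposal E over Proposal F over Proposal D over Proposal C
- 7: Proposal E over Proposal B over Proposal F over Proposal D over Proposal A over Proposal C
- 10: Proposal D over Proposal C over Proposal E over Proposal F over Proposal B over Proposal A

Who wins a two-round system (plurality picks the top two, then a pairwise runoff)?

Round 1 first-place votes: Proposal A 8, Proposal B 13, Proposal C 0, Proposal D 19, Proposal E 18, Proposal F 10. Proposal D and Proposal E advance.
Runoff: Proposal D is ranked above Proposal E on 19 ballots, Proposal E above Proposal D on 49.

Proposal E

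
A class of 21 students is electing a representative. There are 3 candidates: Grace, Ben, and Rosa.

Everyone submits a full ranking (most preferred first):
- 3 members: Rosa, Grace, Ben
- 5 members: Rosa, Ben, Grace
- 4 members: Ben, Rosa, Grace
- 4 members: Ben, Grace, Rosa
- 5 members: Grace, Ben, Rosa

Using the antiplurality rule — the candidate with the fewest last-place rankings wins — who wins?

Last-place votes: Grace 9, Ben 3, Rosa 9.

Ben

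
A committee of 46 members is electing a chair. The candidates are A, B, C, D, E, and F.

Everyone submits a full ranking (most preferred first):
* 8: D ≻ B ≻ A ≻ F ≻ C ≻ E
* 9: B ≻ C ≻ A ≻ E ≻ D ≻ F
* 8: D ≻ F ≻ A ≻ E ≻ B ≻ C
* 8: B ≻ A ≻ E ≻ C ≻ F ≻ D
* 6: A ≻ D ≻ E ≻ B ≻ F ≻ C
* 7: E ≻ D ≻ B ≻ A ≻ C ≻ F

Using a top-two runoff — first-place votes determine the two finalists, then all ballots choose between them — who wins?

D

Round 1 first-place votes: A 6, B 17, C 0, D 16, E 7, F 0. B and D advance.
Runoff: B is ranked above D on 17 ballots, D above B on 29.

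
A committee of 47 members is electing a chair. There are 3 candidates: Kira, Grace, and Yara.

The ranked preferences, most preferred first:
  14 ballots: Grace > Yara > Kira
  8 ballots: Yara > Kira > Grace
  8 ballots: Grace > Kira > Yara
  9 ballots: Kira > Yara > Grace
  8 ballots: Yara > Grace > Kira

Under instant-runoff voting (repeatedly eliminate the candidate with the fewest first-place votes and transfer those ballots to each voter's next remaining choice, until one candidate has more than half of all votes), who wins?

Yara

Round 1: Kira 9, Grace 22, Yara 16. Kira eliminated.
Round 2: Grace 22, Yara 25. Yara has a majority (≥24).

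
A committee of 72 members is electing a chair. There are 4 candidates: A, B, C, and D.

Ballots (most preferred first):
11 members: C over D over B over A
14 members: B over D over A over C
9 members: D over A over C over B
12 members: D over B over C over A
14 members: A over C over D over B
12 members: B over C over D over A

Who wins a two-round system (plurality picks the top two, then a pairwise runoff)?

D

Round 1 first-place votes: A 14, B 26, C 11, D 21. B and D advance.
Runoff: B is ranked above D on 26 ballots, D above B on 46.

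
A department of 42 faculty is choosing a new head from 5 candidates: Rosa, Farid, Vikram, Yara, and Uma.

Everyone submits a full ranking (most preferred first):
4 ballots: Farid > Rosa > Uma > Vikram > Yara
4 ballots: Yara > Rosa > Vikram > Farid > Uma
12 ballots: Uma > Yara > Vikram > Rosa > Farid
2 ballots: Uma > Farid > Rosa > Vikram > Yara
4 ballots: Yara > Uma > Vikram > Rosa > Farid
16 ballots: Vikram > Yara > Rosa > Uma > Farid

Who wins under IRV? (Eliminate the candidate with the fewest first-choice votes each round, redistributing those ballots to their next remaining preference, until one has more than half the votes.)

Uma

Round 1: Rosa 0, Farid 4, Vikram 16, Yara 8, Uma 14. Rosa eliminated.
Round 2: Farid 4, Vikram 16, Yara 8, Uma 14. Farid eliminated.
Round 3: Vikram 16, Yara 8, Uma 18. Yara eliminated.
Round 4: Vikram 20, Uma 22. Uma has a majority (≥22).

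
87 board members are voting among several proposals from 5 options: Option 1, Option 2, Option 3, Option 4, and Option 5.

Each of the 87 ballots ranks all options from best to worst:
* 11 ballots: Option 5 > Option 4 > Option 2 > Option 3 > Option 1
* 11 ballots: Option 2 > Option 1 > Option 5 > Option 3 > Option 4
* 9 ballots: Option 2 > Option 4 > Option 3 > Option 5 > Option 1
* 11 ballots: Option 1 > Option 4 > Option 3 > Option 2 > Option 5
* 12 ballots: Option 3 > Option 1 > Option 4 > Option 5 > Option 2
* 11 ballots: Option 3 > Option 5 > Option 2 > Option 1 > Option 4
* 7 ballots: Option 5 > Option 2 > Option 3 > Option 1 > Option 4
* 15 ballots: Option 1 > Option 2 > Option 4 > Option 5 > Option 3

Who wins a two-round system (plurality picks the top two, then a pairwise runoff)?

Round 1 first-place votes: Option 1 26, Option 2 20, Option 3 23, Option 4 0, Option 5 18. Option 1 and Option 3 advance.
Runoff: Option 1 is ranked above Option 3 on 37 ballots, Option 3 above Option 1 on 50.

Option 3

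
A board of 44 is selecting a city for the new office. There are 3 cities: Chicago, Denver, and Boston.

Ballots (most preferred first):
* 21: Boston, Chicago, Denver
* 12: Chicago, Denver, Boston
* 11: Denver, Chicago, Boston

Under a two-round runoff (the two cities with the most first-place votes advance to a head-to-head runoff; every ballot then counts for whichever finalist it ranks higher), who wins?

Round 1 first-place votes: Chicago 12, Denver 11, Boston 21. Boston and Chicago advance.
Runoff: Boston is ranked above Chicago on 21 ballots, Chicago above Boston on 23.

Chicago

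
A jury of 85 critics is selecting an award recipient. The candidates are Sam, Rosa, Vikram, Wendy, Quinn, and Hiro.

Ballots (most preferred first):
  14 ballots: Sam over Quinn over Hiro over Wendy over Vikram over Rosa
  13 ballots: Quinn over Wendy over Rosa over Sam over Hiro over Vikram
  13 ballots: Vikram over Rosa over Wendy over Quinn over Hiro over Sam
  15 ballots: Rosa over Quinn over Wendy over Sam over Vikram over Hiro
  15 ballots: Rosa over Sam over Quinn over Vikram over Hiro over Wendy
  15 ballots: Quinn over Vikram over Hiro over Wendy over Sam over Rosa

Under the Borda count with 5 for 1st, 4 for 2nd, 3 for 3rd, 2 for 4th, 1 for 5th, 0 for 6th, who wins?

Sam: 14×5 + 13×2 + 13×0 + 15×2 + 15×4 + 15×1 = 201
Rosa: 14×0 + 13×3 + 13×4 + 15×5 + 15×5 + 15×0 = 241
Vikram: 14×1 + 13×0 + 13×5 + 15×1 + 15×2 + 15×4 = 184
Wendy: 14×2 + 13×4 + 13×3 + 15×3 + 15×0 + 15×2 = 194
Quinn: 14×4 + 13×5 + 13×2 + 15×4 + 15×3 + 15×5 = 327
Hiro: 14×3 + 13×1 + 13×1 + 15×0 + 15×1 + 15×3 = 128

Quinn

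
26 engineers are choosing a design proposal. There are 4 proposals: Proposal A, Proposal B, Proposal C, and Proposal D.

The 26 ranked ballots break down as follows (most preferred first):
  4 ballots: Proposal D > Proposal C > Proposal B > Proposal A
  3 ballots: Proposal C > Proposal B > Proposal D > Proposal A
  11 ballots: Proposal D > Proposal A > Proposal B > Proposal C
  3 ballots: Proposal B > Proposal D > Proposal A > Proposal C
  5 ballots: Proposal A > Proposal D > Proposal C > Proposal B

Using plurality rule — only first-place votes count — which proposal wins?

Proposal D

First-place votes: Proposal A 5, Proposal B 3, Proposal C 3, Proposal D 15.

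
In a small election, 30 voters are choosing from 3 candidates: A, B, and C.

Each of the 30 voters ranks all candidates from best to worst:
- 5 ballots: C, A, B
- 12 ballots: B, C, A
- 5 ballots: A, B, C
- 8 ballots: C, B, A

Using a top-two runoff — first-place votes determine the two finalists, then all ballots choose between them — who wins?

B

Round 1 first-place votes: A 5, B 12, C 13. C and B advance.
Runoff: C is ranked above B on 13 ballots, B above C on 17.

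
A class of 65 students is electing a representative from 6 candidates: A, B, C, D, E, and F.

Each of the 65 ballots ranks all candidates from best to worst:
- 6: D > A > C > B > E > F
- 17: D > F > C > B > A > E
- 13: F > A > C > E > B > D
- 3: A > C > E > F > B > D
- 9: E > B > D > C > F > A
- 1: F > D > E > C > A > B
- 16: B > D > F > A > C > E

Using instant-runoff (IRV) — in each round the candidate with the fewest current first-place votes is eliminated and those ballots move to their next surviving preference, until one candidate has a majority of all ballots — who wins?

B

Round 1: A 3, B 16, C 0, D 23, E 9, F 14. C eliminated.
Round 2: A 3, B 16, D 23, E 9, F 14. A eliminated.
Round 3: B 16, D 23, E 12, F 14. E eliminated.
Round 4: B 25, D 23, F 17. F eliminated.
Round 5: B 41, D 24. B has a majority (≥33).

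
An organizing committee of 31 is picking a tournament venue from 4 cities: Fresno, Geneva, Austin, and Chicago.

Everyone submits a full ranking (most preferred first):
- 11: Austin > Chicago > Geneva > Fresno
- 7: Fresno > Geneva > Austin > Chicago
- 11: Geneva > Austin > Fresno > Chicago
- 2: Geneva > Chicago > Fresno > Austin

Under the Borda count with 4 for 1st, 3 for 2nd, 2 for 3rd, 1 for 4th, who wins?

Fresno: 11×1 + 7×4 + 11×2 + 2×2 = 65
Geneva: 11×2 + 7×3 + 11×4 + 2×4 = 95
Austin: 11×4 + 7×2 + 11×3 + 2×1 = 93
Chicago: 11×3 + 7×1 + 11×1 + 2×3 = 57

Geneva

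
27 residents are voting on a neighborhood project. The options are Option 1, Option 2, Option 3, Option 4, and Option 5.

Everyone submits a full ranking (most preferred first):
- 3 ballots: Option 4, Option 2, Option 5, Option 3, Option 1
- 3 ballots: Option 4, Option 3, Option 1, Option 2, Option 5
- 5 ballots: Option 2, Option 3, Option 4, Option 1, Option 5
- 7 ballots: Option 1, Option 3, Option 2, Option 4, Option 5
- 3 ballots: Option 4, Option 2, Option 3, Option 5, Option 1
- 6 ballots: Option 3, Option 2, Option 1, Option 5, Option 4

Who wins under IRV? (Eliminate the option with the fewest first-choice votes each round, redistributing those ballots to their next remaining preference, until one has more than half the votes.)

Option 3

Round 1: Option 1 7, Option 2 5, Option 3 6, Option 4 9, Option 5 0. Option 5 eliminated.
Round 2: Option 1 7, Option 2 5, Option 3 6, Option 4 9. Option 2 eliminated.
Round 3: Option 1 7, Option 3 11, Option 4 9. Option 1 eliminated.
Round 4: Option 3 18, Option 4 9. Option 3 has a majority (≥14).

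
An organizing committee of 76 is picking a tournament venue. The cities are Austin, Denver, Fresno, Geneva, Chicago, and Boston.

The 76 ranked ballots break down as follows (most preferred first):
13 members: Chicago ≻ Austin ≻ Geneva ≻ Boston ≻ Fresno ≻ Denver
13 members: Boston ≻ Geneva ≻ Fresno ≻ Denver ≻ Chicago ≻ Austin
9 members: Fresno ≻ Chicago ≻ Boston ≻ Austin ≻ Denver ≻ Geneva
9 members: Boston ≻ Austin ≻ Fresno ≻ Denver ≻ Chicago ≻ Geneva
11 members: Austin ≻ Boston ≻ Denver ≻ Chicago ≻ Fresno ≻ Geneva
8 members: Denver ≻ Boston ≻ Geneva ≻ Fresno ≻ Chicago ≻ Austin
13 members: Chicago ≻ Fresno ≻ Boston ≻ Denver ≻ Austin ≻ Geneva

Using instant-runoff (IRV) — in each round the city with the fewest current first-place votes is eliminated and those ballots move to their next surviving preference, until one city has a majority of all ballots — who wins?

Boston

Round 1: Austin 11, Denver 8, Fresno 9, Geneva 0, Chicago 26, Boston 22. Geneva eliminated.
Round 2: Austin 11, Denver 8, Fresno 9, Chicago 26, Boston 22. Denver eliminated.
Round 3: Austin 11, Fresno 9, Chicago 26, Boston 30. Fresno eliminated.
Round 4: Austin 11, Chicago 35, Boston 30. Austin eliminated.
Round 5: Chicago 35, Boston 41. Boston has a majority (≥39).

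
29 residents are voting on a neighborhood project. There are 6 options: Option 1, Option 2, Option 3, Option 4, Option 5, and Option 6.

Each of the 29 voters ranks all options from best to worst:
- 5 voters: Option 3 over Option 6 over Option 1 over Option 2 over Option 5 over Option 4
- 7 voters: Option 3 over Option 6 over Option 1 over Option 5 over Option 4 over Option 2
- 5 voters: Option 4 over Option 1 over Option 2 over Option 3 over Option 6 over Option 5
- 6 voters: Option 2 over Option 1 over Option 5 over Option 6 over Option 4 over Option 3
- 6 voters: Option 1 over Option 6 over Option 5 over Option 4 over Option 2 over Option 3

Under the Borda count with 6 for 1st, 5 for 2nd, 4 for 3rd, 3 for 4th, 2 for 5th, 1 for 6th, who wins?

Option 1: 5×4 + 7×4 + 5×5 + 6×5 + 6×6 = 139
Option 2: 5×3 + 7×1 + 5×4 + 6×6 + 6×2 = 90
Option 3: 5×6 + 7×6 + 5×3 + 6×1 + 6×1 = 99
Option 4: 5×1 + 7×2 + 5×6 + 6×2 + 6×3 = 79
Option 5: 5×2 + 7×3 + 5×1 + 6×4 + 6×4 = 84
Option 6: 5×5 + 7×5 + 5×2 + 6×3 + 6×5 = 118

Option 1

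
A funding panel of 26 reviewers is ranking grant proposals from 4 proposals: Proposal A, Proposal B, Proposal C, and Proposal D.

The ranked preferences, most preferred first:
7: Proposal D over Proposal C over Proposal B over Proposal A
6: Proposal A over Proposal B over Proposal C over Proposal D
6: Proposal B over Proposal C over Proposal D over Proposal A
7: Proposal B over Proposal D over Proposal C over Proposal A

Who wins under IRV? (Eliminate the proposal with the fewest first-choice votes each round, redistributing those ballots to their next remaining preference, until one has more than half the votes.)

Round 1: Proposal A 6, Proposal B 13, Proposal C 0, Proposal D 7. Proposal C eliminated.
Round 2: Proposal A 6, Proposal B 13, Proposal D 7. Proposal A eliminated.
Round 3: Proposal B 19, Proposal D 7. Proposal B has a majority (≥14).

Proposal B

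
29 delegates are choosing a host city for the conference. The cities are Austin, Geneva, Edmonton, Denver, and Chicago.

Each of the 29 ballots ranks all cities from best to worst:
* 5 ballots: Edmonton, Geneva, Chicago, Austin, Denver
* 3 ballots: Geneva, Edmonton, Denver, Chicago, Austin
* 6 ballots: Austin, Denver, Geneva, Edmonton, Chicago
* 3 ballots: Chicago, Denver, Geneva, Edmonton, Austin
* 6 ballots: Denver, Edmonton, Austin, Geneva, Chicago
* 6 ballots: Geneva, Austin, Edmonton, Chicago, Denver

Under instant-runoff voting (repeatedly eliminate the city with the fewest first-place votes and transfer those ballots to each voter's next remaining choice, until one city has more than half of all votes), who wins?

Denver

Round 1: Austin 6, Geneva 9, Edmonton 5, Denver 6, Chicago 3. Chicago eliminated.
Round 2: Austin 6, Geneva 9, Edmonton 5, Denver 9. Edmonton eliminated.
Round 3: Austin 6, Geneva 14, Denver 9. Austin eliminated.
Round 4: Geneva 14, Denver 15. Denver has a majority (≥15).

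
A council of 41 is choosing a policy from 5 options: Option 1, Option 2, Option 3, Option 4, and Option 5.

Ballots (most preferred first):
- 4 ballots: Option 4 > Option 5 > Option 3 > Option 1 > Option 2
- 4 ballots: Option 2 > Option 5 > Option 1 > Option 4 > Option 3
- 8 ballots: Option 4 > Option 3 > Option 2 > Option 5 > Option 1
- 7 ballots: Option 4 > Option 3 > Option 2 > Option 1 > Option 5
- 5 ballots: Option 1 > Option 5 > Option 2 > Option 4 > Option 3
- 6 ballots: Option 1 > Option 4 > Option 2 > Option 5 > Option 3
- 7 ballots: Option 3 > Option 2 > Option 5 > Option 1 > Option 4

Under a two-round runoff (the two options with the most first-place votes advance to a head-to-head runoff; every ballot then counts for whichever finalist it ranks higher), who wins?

Option 1

Round 1 first-place votes: Option 1 11, Option 2 4, Option 3 7, Option 4 19, Option 5 0. Option 4 and Option 1 advance.
Runoff: Option 4 is ranked above Option 1 on 19 ballots, Option 1 above Option 4 on 22.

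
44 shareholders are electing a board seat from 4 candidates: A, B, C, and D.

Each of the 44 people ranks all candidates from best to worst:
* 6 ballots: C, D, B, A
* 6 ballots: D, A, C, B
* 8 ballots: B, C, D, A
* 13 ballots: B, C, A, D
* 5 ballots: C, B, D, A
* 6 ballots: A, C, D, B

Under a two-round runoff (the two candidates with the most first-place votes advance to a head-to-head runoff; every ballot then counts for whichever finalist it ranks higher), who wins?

Round 1 first-place votes: A 6, B 21, C 11, D 6. B and C advance.
Runoff: B is ranked above C on 21 ballots, C above B on 23.

C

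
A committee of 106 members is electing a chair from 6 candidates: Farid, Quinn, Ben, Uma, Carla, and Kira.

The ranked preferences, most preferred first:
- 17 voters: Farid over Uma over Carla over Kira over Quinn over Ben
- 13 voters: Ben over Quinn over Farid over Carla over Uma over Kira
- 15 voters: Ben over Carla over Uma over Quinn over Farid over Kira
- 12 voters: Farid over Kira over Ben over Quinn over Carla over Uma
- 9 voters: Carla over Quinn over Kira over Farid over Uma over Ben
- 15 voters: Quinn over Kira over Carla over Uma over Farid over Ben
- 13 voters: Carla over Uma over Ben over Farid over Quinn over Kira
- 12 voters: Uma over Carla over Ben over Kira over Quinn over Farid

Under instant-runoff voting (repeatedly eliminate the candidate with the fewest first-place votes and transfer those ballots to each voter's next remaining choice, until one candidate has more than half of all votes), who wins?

Carla

Round 1: Farid 29, Quinn 15, Ben 28, Uma 12, Carla 22, Kira 0. Kira eliminated.
Round 2: Farid 29, Quinn 15, Ben 28, Uma 12, Carla 22. Uma eliminated.
Round 3: Farid 29, Quinn 15, Ben 28, Carla 34. Quinn eliminated.
Round 4: Farid 29, Ben 28, Carla 49. Ben eliminated.
Round 5: Farid 42, Carla 64. Carla has a majority (≥54).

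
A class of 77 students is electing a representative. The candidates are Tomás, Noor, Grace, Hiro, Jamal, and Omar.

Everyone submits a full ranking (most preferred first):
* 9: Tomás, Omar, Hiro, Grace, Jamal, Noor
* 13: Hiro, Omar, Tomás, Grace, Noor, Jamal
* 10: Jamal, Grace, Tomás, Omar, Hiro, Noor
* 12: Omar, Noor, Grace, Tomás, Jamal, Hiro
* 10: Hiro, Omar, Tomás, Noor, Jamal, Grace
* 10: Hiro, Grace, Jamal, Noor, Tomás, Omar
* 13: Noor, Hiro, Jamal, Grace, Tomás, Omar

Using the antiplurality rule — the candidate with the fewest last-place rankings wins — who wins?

Last-place votes: Tomás 0, Noor 19, Grace 10, Hiro 12, Jamal 13, Omar 23.

Tomás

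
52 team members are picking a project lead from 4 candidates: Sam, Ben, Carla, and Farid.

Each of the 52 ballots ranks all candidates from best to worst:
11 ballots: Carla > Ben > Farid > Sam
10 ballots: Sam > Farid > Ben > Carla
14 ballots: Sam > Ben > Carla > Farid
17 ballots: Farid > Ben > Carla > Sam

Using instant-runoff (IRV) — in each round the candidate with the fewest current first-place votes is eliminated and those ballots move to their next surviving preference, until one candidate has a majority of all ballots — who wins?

Farid

Round 1: Sam 24, Ben 0, Carla 11, Farid 17. Ben eliminated.
Round 2: Sam 24, Carla 11, Farid 17. Carla eliminated.
Round 3: Sam 24, Farid 28. Farid has a majority (≥27).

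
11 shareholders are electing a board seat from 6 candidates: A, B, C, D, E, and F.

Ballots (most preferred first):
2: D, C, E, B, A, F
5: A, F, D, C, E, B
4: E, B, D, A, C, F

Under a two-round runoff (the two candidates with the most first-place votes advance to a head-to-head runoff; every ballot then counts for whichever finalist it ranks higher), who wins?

E

Round 1 first-place votes: A 5, B 0, C 0, D 2, E 4, F 0. A and E advance.
Runoff: A is ranked above E on 5 ballots, E above A on 6.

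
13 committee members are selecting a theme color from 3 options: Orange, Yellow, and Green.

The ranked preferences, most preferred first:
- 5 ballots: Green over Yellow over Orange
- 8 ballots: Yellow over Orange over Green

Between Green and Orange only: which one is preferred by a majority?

Orange

Green is ranked above Orange on 5 ballots; Orange above Green on 8.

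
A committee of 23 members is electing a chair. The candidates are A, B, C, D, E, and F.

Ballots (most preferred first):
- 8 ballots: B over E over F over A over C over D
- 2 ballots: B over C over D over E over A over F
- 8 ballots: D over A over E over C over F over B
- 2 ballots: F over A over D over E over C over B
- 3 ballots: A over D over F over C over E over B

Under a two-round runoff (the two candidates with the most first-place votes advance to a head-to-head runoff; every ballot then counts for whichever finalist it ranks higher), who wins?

D

Round 1 first-place votes: A 3, B 10, C 0, D 8, E 0, F 2. B and D advance.
Runoff: B is ranked above D on 10 ballots, D above B on 13.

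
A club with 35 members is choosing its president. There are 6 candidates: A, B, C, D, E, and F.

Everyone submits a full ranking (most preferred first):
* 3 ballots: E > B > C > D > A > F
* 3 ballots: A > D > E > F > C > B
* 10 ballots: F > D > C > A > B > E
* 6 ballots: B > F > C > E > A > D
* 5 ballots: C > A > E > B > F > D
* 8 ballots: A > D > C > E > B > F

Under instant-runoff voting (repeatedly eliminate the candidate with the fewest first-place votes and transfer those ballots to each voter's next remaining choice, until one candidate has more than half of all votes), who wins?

Round 1: A 11, B 6, C 5, D 0, E 3, F 10. D eliminated.
Round 2: A 11, B 6, C 5, E 3, F 10. E eliminated.
Round 3: A 11, B 9, C 5, F 10. C eliminated.
Round 4: A 16, B 9, F 10. B eliminated.
Round 5: A 19, F 16. A has a majority (≥18).

A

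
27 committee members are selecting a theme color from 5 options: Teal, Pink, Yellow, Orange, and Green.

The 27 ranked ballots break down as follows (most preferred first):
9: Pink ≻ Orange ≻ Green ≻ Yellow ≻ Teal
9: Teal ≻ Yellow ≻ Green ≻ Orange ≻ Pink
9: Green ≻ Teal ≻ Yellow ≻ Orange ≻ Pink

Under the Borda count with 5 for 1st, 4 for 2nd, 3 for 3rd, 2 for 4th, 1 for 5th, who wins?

Green

Teal: 9×1 + 9×5 + 9×4 = 90
Pink: 9×5 + 9×1 + 9×1 = 63
Yellow: 9×2 + 9×4 + 9×3 = 81
Orange: 9×4 + 9×2 + 9×2 = 72
Green: 9×3 + 9×3 + 9×5 = 99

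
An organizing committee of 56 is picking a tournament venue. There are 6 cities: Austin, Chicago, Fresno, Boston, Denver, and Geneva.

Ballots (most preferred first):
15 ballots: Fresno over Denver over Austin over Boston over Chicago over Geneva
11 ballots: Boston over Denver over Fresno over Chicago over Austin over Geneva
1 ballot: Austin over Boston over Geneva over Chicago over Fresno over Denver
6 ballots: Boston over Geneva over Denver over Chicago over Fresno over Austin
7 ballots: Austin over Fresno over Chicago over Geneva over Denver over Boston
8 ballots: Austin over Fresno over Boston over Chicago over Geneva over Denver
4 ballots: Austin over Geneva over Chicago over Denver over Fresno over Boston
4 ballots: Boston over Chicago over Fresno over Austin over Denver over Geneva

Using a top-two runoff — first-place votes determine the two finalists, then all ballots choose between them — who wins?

Austin

Round 1 first-place votes: Austin 20, Chicago 0, Fresno 15, Boston 21, Denver 0, Geneva 0. Boston and Austin advance.
Runoff: Boston is ranked above Austin on 21 ballots, Austin above Boston on 35.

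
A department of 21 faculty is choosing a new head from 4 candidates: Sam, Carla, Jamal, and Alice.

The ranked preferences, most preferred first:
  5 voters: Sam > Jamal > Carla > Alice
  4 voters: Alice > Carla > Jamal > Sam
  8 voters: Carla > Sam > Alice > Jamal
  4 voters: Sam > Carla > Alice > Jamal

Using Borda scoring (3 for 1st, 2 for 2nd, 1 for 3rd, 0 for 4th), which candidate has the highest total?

Sam: 5×3 + 4×0 + 8×2 + 4×3 = 43
Carla: 5×1 + 4×2 + 8×3 + 4×2 = 45
Jamal: 5×2 + 4×1 + 8×0 + 4×0 = 14
Alice: 5×0 + 4×3 + 8×1 + 4×1 = 24

Carla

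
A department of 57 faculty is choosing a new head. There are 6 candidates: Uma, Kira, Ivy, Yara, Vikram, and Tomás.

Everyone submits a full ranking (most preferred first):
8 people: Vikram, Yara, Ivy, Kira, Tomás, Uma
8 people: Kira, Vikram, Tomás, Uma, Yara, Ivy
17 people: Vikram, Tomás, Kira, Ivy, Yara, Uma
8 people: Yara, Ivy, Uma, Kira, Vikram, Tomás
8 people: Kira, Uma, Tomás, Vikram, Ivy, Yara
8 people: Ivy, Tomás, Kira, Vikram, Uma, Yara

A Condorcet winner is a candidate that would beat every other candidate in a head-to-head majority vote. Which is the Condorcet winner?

Kira vs Uma: 49–8
Kira vs Ivy: 33–24
Kira vs Yara: 41–16
Kira vs Vikram: 32–25
Kira vs Tomás: 32–25
Kira beats every other candidate.

Kira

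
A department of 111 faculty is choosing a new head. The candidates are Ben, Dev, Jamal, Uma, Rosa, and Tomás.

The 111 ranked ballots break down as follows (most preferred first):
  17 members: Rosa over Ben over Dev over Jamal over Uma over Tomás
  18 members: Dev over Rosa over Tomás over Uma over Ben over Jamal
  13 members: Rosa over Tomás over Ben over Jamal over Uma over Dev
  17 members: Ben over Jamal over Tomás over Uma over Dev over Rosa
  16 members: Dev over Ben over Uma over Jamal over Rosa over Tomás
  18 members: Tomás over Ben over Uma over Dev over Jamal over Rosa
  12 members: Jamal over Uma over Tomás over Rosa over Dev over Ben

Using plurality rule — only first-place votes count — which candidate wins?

Dev

First-place votes: Ben 17, Dev 34, Jamal 12, Uma 0, Rosa 30, Tomás 18.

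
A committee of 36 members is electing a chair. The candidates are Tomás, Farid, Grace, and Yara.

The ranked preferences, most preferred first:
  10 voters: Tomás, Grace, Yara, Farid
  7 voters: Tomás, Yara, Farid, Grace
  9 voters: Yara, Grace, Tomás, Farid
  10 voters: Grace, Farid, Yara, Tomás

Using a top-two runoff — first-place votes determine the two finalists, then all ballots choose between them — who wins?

Grace

Round 1 first-place votes: Tomás 17, Farid 0, Grace 10, Yara 9. Tomás and Grace advance.
Runoff: Tomás is ranked above Grace on 17 ballots, Grace above Tomás on 19.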